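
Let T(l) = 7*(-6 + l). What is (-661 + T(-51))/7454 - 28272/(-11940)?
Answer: 8253462/3708365 ≈ 2.2256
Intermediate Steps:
T(l) = -42 + 7*l
(-661 + T(-51))/7454 - 28272/(-11940) = (-661 + (-42 + 7*(-51)))/7454 - 28272/(-11940) = (-661 + (-42 - 357))*(1/7454) - 28272*(-1/11940) = (-661 - 399)*(1/7454) + 2356/995 = -1060*1/7454 + 2356/995 = -530/3727 + 2356/995 = 8253462/3708365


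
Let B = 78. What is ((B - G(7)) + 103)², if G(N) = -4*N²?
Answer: 142129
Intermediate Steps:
((B - G(7)) + 103)² = ((78 - (-4)*7²) + 103)² = ((78 - (-4)*49) + 103)² = ((78 - 1*(-196)) + 103)² = ((78 + 196) + 103)² = (274 + 103)² = 377² = 142129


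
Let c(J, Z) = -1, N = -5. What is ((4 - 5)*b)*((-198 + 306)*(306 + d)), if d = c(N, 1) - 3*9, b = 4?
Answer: -120096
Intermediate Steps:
d = -28 (d = -1 - 3*9 = -1 - 27 = -28)
((4 - 5)*b)*((-198 + 306)*(306 + d)) = ((4 - 5)*4)*((-198 + 306)*(306 - 28)) = (-1*4)*(108*278) = -4*30024 = -120096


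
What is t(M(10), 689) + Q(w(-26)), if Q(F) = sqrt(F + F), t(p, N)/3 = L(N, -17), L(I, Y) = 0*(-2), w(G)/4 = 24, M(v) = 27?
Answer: 8*sqrt(3) ≈ 13.856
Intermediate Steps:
w(G) = 96 (w(G) = 4*24 = 96)
L(I, Y) = 0
t(p, N) = 0 (t(p, N) = 3*0 = 0)
Q(F) = sqrt(2)*sqrt(F) (Q(F) = sqrt(2*F) = sqrt(2)*sqrt(F))
t(M(10), 689) + Q(w(-26)) = 0 + sqrt(2)*sqrt(96) = 0 + sqrt(2)*(4*sqrt(6)) = 0 + 8*sqrt(3) = 8*sqrt(3)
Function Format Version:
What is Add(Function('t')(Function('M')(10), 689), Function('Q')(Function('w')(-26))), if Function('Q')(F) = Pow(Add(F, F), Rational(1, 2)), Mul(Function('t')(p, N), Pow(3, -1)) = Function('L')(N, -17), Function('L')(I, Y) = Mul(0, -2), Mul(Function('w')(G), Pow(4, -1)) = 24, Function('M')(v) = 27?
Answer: Mul(8, Pow(3, Rational(1, 2))) ≈ 13.856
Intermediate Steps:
Function('w')(G) = 96 (Function('w')(G) = Mul(4, 24) = 96)
Function('L')(I, Y) = 0
Function('t')(p, N) = 0 (Function('t')(p, N) = Mul(3, 0) = 0)
Function('Q')(F) = Mul(Pow(2, Rational(1, 2)), Pow(F, Rational(1, 2))) (Function('Q')(F) = Pow(Mul(2, F), Rational(1, 2)) = Mul(Pow(2, Rational(1, 2)), Pow(F, Rational(1, 2))))
Add(Function('t')(Function('M')(10), 689), Function('Q')(Function('w')(-26))) = Add(0, Mul(Pow(2, Rational(1, 2)), Pow(96, Rational(1, 2)))) = Add(0, Mul(Pow(2, Rational(1, 2)), Mul(4, Pow(6, Rational(1, 2))))) = Add(0, Mul(8, Pow(3, Rational(1, 2)))) = Mul(8, Pow(3, Rational(1, 2)))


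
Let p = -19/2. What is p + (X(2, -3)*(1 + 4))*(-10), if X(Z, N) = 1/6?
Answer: -107/6 ≈ -17.833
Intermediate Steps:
X(Z, N) = ⅙
p = -19/2 (p = -19*½ = -19/2 ≈ -9.5000)
p + (X(2, -3)*(1 + 4))*(-10) = -19/2 + ((1 + 4)/6)*(-10) = -19/2 + ((⅙)*5)*(-10) = -19/2 + (⅚)*(-10) = -19/2 - 25/3 = -107/6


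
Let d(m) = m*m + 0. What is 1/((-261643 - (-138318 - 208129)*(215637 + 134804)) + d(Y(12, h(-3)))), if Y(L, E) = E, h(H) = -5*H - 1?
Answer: 1/121408971680 ≈ 8.2366e-12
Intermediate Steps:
h(H) = -1 - 5*H
d(m) = m² (d(m) = m² + 0 = m²)
1/((-261643 - (-138318 - 208129)*(215637 + 134804)) + d(Y(12, h(-3)))) = 1/((-261643 - (-138318 - 208129)*(215637 + 134804)) + (-1 - 5*(-3))²) = 1/((-261643 - (-346447)*350441) + (-1 + 15)²) = 1/((-261643 - 1*(-121409233127)) + 14²) = 1/((-261643 + 121409233127) + 196) = 1/(121408971484 + 196) = 1/121408971680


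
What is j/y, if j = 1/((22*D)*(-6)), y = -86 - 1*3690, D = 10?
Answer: 1/4984320 ≈ 2.0063e-7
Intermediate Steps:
y = -3776 (y = -86 - 3690 = -3776)
j = -1/1320 (j = 1/((22*10)*(-6)) = 1/(220*(-6)) = 1/(-1320) = -1/1320 ≈ -0.00075758)
j/y = -1/1320/(-3776) = -1/1320*(-1/3776) = 1/4984320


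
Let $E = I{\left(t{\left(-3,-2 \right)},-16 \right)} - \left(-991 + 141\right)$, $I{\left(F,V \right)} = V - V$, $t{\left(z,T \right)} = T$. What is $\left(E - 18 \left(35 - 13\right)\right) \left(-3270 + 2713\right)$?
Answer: $-252878$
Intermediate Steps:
$I{\left(F,V \right)} = 0$
$E = 850$ ($E = 0 - \left(-991 + 141\right) = 0 - -850 = 0 + 850 = 850$)
$\left(E - 18 \left(35 - 13\right)\right) \left(-3270 + 2713\right) = \left(850 - 18 \left(35 - 13\right)\right) \left(-3270 + 2713\right) = \left(850 - 396\right) \left(-557\right) = 454 \left(-557\right) = -252878$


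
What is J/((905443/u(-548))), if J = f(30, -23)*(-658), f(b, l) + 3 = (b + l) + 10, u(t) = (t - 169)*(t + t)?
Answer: -1034154912/129349 ≈ -7995.1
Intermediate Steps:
u(t) = 2*t*(-169 + t) (u(t) = (-169 + t)*(2*t) = 2*t*(-169 + t))
f(b, l) = 7 + b + l (f(b, l) = -3 + ((b + l) + 10) = -3 + (10 + b + l) = 7 + b + l)
J = -9212 (J = (7 + 30 - 23)*(-658) = 14*(-658) = -9212)
J/((905443/u(-548))) = -9212/(905443/((2*(-548)*(-169 - 548)))) = -9212/(905443/((2*(-548)*(-717)))) = -9212/(905443/785832) = -9212/(905443*(1/785832)) = -9212/905443/785832 = -9212*785832/905443 = -1034154912/129349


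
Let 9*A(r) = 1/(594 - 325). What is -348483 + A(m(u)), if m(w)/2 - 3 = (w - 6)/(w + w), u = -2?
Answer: -843677342/2421 ≈ -3.4848e+5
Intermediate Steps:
m(w) = 6 + (-6 + w)/w (m(w) = 6 + 2*((w - 6)/(w + w)) = 6 + 2*((-6 + w)/((2*w))) = 6 + 2*((-6 + w)*(1/(2*w))) = 6 + 2*((-6 + w)/(2*w)) = 6 + (-6 + w)/w)
A(r) = 1/2421 (A(r) = 1/(9*(594 - 325)) = (⅑)/269 = (⅑)*(1/269) = 1/2421)
-348483 + A(m(u)) = -348483 + 1/2421 = -843677342/2421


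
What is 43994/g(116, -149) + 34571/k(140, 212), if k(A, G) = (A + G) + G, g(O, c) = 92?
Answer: 6998287/12972 ≈ 539.49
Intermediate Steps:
k(A, G) = A + 2*G
43994/g(116, -149) + 34571/k(140, 212) = 43994/92 + 34571/(140 + 2*212) = 43994*(1/92) + 34571/(140 + 424) = 21997/46 + 34571/564 = 6998287/12972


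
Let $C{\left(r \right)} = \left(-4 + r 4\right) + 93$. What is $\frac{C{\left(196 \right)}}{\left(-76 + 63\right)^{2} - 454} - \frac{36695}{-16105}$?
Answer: $- \frac{240106}{305995} \approx -0.78467$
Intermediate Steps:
$C{\left(r \right)} = 89 + 4 r$ ($C{\left(r \right)} = \left(-4 + 4 r\right) + 93 = 89 + 4 r$)
$\frac{C{\left(196 \right)}}{\left(-76 + 63\right)^{2} - 454} - \frac{36695}{-16105} = \frac{89 + 4 \cdot 196}{\left(-76 + 63\right)^{2} - 454} - \frac{36695}{-16105} = \frac{89 + 784}{\left(-13\right)^{2} - 454} - - \frac{7339}{3221} = \frac{873}{169 - 454} + \frac{7339}{3221} = \frac{873}{-285} + \frac{7339}{3221} = 873 \left(- \frac{1}{285}\right) + \frac{7339}{3221} = - \frac{291}{95} + \frac{7339}{3221} = - \frac{240106}{305995}$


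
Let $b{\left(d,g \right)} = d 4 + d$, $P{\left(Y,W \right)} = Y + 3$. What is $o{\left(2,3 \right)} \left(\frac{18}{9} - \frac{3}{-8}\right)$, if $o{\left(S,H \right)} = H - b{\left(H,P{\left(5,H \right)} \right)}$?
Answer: $- \frac{57}{2} \approx -28.5$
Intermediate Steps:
$P{\left(Y,W \right)} = 3 + Y$
$b{\left(d,g \right)} = 5 d$ ($b{\left(d,g \right)} = 4 d + d = 5 d$)
$o{\left(S,H \right)} = - 4 H$ ($o{\left(S,H \right)} = H - 5 H = - 4 H$)
$o{\left(2,3 \right)} \left(\frac{18}{9} - \frac{3}{-8}\right) = \left(-4\right) 3 \left(\frac{18}{9} - \frac{3}{-8}\right) = - 12 \left(18 \cdot \frac{1}{9} - - \frac{3}{8}\right) = - 12 \left(2 + \frac{3}{8}\right) = \left(-12\right) \frac{19}{8} = - \frac{57}{2}$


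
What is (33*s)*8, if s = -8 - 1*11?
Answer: -5016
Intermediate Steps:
s = -19 (s = -8 - 11 = -19)
(33*s)*8 = (33*(-19))*8 = -627*8 = -5016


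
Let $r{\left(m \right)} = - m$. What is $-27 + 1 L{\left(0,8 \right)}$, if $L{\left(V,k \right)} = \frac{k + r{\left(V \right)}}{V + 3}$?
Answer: $- \frac{73}{3} \approx -24.333$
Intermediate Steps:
$L{\left(V,k \right)} = \frac{k - V}{3 + V}$ ($L{\left(V,k \right)} = \frac{k - V}{V + 3} = \frac{k - V}{3 + V}$)
$-27 + 1 L{\left(0,8 \right)} = -27 + 1 \frac{8 - 0}{3 + 0} = -27 + 1 \frac{8 + 0}{3} = -27 + 1 \cdot \frac{1}{3} \cdot 8 = -27 + 1 \cdot \frac{8}{3} = -27 + \frac{8}{3} = - \frac{73}{3}$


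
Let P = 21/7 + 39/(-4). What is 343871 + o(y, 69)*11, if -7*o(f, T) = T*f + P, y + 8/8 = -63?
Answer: 9822989/28 ≈ 3.5082e+5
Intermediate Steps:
y = -64 (y = -1 - 63 = -64)
P = -27/4 (P = 21*(1/7) + 39*(-1/4) = 3 - 39/4 = -27/4 ≈ -6.7500)
o(f, T) = 27/28 - T*f/7 (o(f, T) = -(T*f - 27/4)/7 = -(-27/4 + T*f)/7 = 27/28 - T*f/7)
343871 + o(y, 69)*11 = 343871 + (27/28 - 1/7*69*(-64))*11 = 343871 + (27/28 + 4416/7)*11 = 343871 + (17691/28)*11 = 343871 + 194601/28 = 9822989/28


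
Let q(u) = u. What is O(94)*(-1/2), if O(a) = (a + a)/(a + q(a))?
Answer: -½ ≈ -0.50000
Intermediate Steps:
O(a) = 1 (O(a) = (a + a)/(a + a) = (2*a)/((2*a)) = (2*a)*(1/(2*a)) = 1)
O(94)*(-1/2) = 1*(-1/2) = 1*(-1*½) = 1*(-½) = -½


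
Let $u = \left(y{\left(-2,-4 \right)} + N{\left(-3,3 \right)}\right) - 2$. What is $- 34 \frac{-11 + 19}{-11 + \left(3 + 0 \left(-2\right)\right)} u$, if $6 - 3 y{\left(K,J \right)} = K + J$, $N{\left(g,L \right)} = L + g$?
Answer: $68$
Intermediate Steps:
$y{\left(K,J \right)} = 2 - \frac{J}{3} - \frac{K}{3}$ ($y{\left(K,J \right)} = 2 - \frac{K + J}{3} = 2 - \frac{J + K}{3} = 2 - \left(\frac{J}{3} + \frac{K}{3}\right) = 2 - \frac{J}{3} - \frac{K}{3}$)
$u = 2$ ($u = \left(\left(2 - - \frac{4}{3} - - \frac{2}{3}\right) + \left(3 - 3\right)\right) - 2 = \left(\left(2 + \frac{4}{3} + \frac{2}{3}\right) + 0\right) - 2 = \left(4 + 0\right) - 2 = 4 - 2 = 2$)
$- 34 \frac{-11 + 19}{-11 + \left(3 + 0 \left(-2\right)\right)} u = - 34 \frac{-11 + 19}{-11 + \left(3 + 0 \left(-2\right)\right)} 2 = - 34 \frac{8}{-11 + \left(3 + 0\right)} 2 = - 34 \frac{8}{-11 + 3} \cdot 2 = - 34 \frac{8}{-8} \cdot 2 = - 34 \cdot 8 \left(- \frac{1}{8}\right) 2 = \left(-34\right) \left(-1\right) 2 = 34 \cdot 2 = 68$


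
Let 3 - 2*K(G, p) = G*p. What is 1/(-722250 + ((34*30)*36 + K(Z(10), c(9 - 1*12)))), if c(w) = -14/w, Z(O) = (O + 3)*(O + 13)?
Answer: -6/4117357 ≈ -1.4572e-6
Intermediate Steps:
Z(O) = (3 + O)*(13 + O)
K(G, p) = 3/2 - G*p/2
1/(-722250 + ((34*30)*36 + K(Z(10), c(9 - 1*12)))) = 1/(-722250 + ((34*30)*36 + (3/2 - (39 + 10² + 16*10)*(-14/(9 - 1*12))/2))) = 1/(-722250 + (1020*36 + (3/2 - (39 + 100 + 160)*(-14/(9 - 12))/2))) = 1/(-722250 + (36720 + (3/2 - ½*299*(-14/(-3))))) = 1/(-722250 + (36720 + (3/2 - ½*299*(-14*(-⅓))))) = 1/(-722250 + (36720 + (3/2 - ½*299*14/3))) = 1/(-722250 + (36720 + (3/2 - 2093/3))) = 1/(-722250 + (36720 - 4177/6)) = 1/(-722250 + 216143/6) = 1/(-4117357/6) = -6/4117357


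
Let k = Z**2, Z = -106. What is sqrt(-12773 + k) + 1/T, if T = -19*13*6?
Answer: -1/1482 + I*sqrt(1537) ≈ -0.00067476 + 39.205*I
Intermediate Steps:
k = 11236 (k = (-106)**2 = 11236)
T = -1482 (T = -247*6 = -1482)
sqrt(-12773 + k) + 1/T = sqrt(-12773 + 11236) + 1/(-1482) = sqrt(-1537) - 1/1482 = I*sqrt(1537) - 1/1482 = -1/1482 + I*sqrt(1537)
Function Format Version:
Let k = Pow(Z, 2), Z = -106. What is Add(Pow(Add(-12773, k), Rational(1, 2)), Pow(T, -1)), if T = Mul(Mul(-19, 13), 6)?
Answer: Add(Rational(-1, 1482), Mul(I, Pow(1537, Rational(1, 2)))) ≈ Add(-0.00067476, Mul(39.205, I))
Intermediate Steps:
k = 11236 (k = Pow(-106, 2) = 11236)
T = -1482 (T = Mul(-247, 6) = -1482)
Add(Pow(Add(-12773, k), Rational(1, 2)), Pow(T, -1)) = Add(Pow(Add(-12773, 11236), Rational(1, 2)), Pow(-1482, -1)) = Add(Pow(-1537, Rational(1, 2)), Rational(-1, 1482)) = Add(Mul(I, Pow(1537, Rational(1, 2))), Rational(-1, 1482)) = Add(Rational(-1, 1482), Mul(I, Pow(1537, Rational(1, 2))))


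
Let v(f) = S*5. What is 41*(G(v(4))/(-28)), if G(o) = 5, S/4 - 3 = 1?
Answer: -205/28 ≈ -7.3214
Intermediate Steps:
S = 16 (S = 12 + 4*1 = 12 + 4 = 16)
v(f) = 80 (v(f) = 16*5 = 80)
41*(G(v(4))/(-28)) = 41*(5/(-28)) = 41*(5*(-1/28)) = 41*(-5/28) = -205/28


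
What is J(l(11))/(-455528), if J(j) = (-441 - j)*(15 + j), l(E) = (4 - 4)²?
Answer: 6615/455528 ≈ 0.014522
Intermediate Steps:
l(E) = 0 (l(E) = 0² = 0)
J(l(11))/(-455528) = (-6615 - 1*0² - 456*0)/(-455528) = (-6615 - 1*0 + 0)*(-1/455528) = (-6615 + 0 + 0)*(-1/455528) = -6615*(-1/455528) = 6615/455528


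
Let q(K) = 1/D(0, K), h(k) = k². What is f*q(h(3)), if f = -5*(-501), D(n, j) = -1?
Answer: -2505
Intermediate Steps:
f = 2505
q(K) = -1 (q(K) = 1/(-1) = -1)
f*q(h(3)) = 2505*(-1) = -2505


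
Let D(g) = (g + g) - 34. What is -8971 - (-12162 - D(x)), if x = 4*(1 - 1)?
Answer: 3157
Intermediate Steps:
x = 0 (x = 4*0 = 0)
D(g) = -34 + 2*g (D(g) = 2*g - 34 = -34 + 2*g)
-8971 - (-12162 - D(x)) = -8971 - (-12162 - (-34 + 2*0)) = -8971 - (-12162 - (-34 + 0)) = -8971 - (-12162 - 1*(-34)) = -8971 - (-12162 + 34) = -8971 - 1*(-12128) = -8971 + 12128 = 3157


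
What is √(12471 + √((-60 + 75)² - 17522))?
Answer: √(12471 + 7*I*√353) ≈ 111.68 + 0.5888*I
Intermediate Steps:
√(12471 + √((-60 + 75)² - 17522)) = √(12471 + √(15² - 17522)) = √(12471 + √(225 - 17522)) = √(12471 + √(-17297)) = √(12471 + 7*I*√353)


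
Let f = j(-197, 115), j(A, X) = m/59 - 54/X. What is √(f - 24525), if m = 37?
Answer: 4*I*√70564447810/6785 ≈ 156.6*I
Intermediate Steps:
j(A, X) = 37/59 - 54/X
f = 1069/6785 (f = 37/59 - 54/115 = 1069/6785 ≈ 0.15755)
√(f - 24525) = √(1069/6785 - 24525) = √(-166401056/6785) = 4*I*√70564447810/6785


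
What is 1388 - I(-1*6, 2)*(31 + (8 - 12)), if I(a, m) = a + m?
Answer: 1496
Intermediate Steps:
1388 - I(-1*6, 2)*(31 + (8 - 12)) = 1388 - (-1*6 + 2)*(31 + (8 - 12)) = 1388 - (-6 + 2)*(31 - 4) = 1388 - (-4)*27 = 1388 - 1*(-108) = 1388 + 108 = 1496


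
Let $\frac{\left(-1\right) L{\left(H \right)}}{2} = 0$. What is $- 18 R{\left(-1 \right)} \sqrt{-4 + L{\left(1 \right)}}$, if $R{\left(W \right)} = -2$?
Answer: $72 i \approx 72.0 i$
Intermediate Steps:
$L{\left(H \right)} = 0$ ($L{\left(H \right)} = \left(-2\right) 0 = 0$)
$- 18 R{\left(-1 \right)} \sqrt{-4 + L{\left(1 \right)}} = \left(-18\right) \left(-2\right) \sqrt{-4 + 0} = 36 \sqrt{-4} = 36 \cdot 2 i = 72 i$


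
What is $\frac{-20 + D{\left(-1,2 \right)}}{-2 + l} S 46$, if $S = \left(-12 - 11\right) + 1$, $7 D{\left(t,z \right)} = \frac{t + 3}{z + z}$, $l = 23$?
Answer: $\frac{47058}{49} \approx 960.37$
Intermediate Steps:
$D{\left(t,z \right)} = \frac{3 + t}{14 z}$ ($D{\left(t,z \right)} = \frac{\left(t + 3\right) \frac{1}{z + z}}{7} = \frac{\left(3 + t\right) \frac{1}{2 z}}{7} = \frac{\frac{1}{2} \frac{1}{z} \left(3 + t\right)}{7} = \frac{3 + t}{14 z}$)
$S = -22$ ($S = -23 + 1 = -22$)
$\frac{-20 + D{\left(-1,2 \right)}}{-2 + l} S 46 = \frac{-20 + \frac{3 - 1}{14 \cdot 2}}{-2 + 23} \left(-22\right) 46 = \frac{-20 + \frac{1}{14} \cdot \frac{1}{2} \cdot 2}{21} \left(-22\right) 46 = \left(-20 + \frac{1}{14}\right) \frac{1}{21} \left(-22\right) 46 = \left(- \frac{279}{14}\right) \frac{1}{21} \left(-22\right) 46 = \left(- \frac{93}{98}\right) \left(-22\right) 46 = \frac{1023}{49} \cdot 46 = \frac{47058}{49}$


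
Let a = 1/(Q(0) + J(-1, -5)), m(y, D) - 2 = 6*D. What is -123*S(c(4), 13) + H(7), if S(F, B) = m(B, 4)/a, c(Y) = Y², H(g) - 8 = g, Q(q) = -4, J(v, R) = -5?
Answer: 28797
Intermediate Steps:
m(y, D) = 2 + 6*D
H(g) = 8 + g
a = -⅑ (a = 1/(-4 - 5) = 1/(-9) = -⅑ ≈ -0.11111)
S(F, B) = -234 (S(F, B) = (2 + 6*4)/(-⅑) = (2 + 24)*(-9) = 26*(-9) = -234)
-123*S(c(4), 13) + H(7) = -123*(-234) + (8 + 7) = 28782 + 15 = 28797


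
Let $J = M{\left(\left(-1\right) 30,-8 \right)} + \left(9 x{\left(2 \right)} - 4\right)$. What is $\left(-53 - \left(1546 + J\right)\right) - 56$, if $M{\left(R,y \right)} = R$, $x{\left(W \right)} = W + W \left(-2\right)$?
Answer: $-1603$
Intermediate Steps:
$x{\left(W \right)} = - W$ ($x{\left(W \right)} = W - 2 W = - W$)
$J = -52$ ($J = \left(-1\right) 30 + \left(9 \left(\left(-1\right) 2\right) - 4\right) = -30 + \left(9 \left(-2\right) - 4\right) = -30 - 22 = -52$)
$\left(-53 - \left(1546 + J\right)\right) - 56 = \left(-53 - 1494\right) - 56 = -1547 - 56 = -1603$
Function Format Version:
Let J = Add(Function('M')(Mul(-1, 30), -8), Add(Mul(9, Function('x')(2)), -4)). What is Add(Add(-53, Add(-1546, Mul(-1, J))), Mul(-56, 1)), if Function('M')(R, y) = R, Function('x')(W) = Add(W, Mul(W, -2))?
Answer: -1603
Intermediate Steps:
Function('x')(W) = Mul(-1, W) (Function('x')(W) = Add(W, Mul(-2, W)) = Mul(-1, W))
J = -52 (J = Add(Mul(-1, 30), Add(Mul(9, Mul(-1, 2)), -4)) = Add(-30, Add(Mul(9, -2), -4)) = Add(-30, Add(-18, -4)) = Add(-30, -22) = -52)
Add(Add(-53, Add(-1546, Mul(-1, J))), Mul(-56, 1)) = Add(Add(-53, Add(-1546, Mul(-1, -52))), Mul(-56, 1)) = Add(Add(-53, Add(-1546, 52)), -56) = Add(Add(-53, -1494), -56) = Add(-1547, -56) = -1603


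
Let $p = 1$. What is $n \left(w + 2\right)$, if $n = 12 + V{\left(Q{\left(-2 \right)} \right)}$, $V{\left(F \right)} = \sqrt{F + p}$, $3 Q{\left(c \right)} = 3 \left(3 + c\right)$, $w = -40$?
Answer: $-456 - 38 \sqrt{2} \approx -509.74$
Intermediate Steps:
$Q{\left(c \right)} = 3 + c$ ($Q{\left(c \right)} = \frac{3 \left(3 + c\right)}{3} = \frac{9 + 3 c}{3} = 3 + c$)
$V{\left(F \right)} = \sqrt{1 + F}$ ($V{\left(F \right)} = \sqrt{F + 1} = \sqrt{1 + F}$)
$n = 12 + \sqrt{2}$ ($n = 12 + \sqrt{1 + \left(3 - 2\right)} = 12 + \sqrt{1 + 1} = 12 + \sqrt{2} \approx 13.414$)
$n \left(w + 2\right) = \left(12 + \sqrt{2}\right) \left(-40 + 2\right) = \left(12 + \sqrt{2}\right) \left(-38\right) = -456 - 38 \sqrt{2}$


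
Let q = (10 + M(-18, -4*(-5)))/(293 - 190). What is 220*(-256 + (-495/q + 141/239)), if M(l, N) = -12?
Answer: 1326966190/239 ≈ 5.5522e+6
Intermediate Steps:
q = -2/103 (q = (10 - 12)/(293 - 190) = -2/103 ≈ -0.019417)
220*(-256 + (-495/q + 141/239)) = 220*(-256 + (-495/(-2/103) + 141/239)) = 220*(-256 + (-495*(-103/2) + 141*(1/239))) = 220*(-256 + (50985/2 + 141/239)) = 220*(-256 + 12185697/478) = 220*(12063329/478) = 1326966190/239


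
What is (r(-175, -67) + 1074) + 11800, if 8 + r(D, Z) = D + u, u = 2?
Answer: 12693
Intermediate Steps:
r(D, Z) = -6 + D (r(D, Z) = -8 + (D + 2) = -8 + (2 + D) = -6 + D)
(r(-175, -67) + 1074) + 11800 = ((-6 - 175) + 1074) + 11800 = (-181 + 1074) + 11800 = 893 + 11800 = 12693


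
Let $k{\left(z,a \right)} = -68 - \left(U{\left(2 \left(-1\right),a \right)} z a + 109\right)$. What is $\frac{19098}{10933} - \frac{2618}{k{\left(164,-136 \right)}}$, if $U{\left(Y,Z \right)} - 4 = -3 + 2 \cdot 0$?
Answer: $\frac{1940684}{1191697} \approx 1.6285$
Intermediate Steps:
$U{\left(Y,Z \right)} = 1$ ($U{\left(Y,Z \right)} = 4 + \left(-3 + 2 \cdot 0\right) = 4 + \left(-3 + 0\right) = 4 - 3 = 1$)
$k{\left(z,a \right)} = -177 - a z$ ($k{\left(z,a \right)} = -68 - \left(1 z a + 109\right) = -68 - \left(z a + 109\right) = -68 - \left(a z + 109\right) = -68 - \left(109 + a z\right) = -177 - a z$)
$\frac{19098}{10933} - \frac{2618}{k{\left(164,-136 \right)}} = \frac{19098}{10933} - \frac{2618}{-177 - \left(-136\right) 164} = 19098 \cdot \frac{1}{10933} - \frac{2618}{-177 + 22304} = \frac{19098}{10933} - \frac{2618}{22127} = \frac{19098}{10933} - \frac{374}{3161} = \frac{1940684}{1191697}$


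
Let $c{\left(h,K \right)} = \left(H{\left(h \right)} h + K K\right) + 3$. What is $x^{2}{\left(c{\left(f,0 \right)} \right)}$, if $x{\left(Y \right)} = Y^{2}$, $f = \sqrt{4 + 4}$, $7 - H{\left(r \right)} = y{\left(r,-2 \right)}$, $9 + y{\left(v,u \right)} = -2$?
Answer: $6858513 + 1123632 \sqrt{2} \approx 8.4476 \cdot 10^{6}$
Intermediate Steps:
$y{\left(v,u \right)} = -11$ ($y{\left(v,u \right)} = -9 - 2 = -11$)
$H{\left(r \right)} = 18$ ($H{\left(r \right)} = 7 - -11 = 7 + 11 = 18$)
$f = 2 \sqrt{2}$ ($f = \sqrt{8} = 2 \sqrt{2} \approx 2.8284$)
$c{\left(h,K \right)} = 3 + K^{2} + 18 h$ ($c{\left(h,K \right)} = \left(18 h + K K\right) + 3 = \left(18 h + K^{2}\right) + 3 = \left(K^{2} + 18 h\right) + 3 = 3 + K^{2} + 18 h$)
$x^{2}{\left(c{\left(f,0 \right)} \right)} = \left(\left(3 + 0^{2} + 18 \cdot 2 \sqrt{2}\right)^{2}\right)^{2} = \left(\left(3 + 0 + 36 \sqrt{2}\right)^{2}\right)^{2} = \left(\left(3 + 36 \sqrt{2}\right)^{2}\right)^{2} = \left(3 + 36 \sqrt{2}\right)^{4}$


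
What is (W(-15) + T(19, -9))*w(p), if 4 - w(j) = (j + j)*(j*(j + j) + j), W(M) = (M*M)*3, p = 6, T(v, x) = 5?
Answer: -633760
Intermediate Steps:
W(M) = 3*M**2 (W(M) = M**2*3 = 3*M**2)
w(j) = 4 - 2*j*(j + 2*j**2) (w(j) = 4 - (j + j)*(j*(j + j) + j) = 4 - 2*j*(j*(2*j) + j) = 4 - 2*j*(2*j**2 + j) = 4 - 2*j*(j + 2*j**2))
(W(-15) + T(19, -9))*w(p) = (3*(-15)**2 + 5)*(4 - 4*6**3 - 2*6**2) = (3*225 + 5)*(4 - 4*216 - 2*36) = (675 + 5)*(4 - 864 - 72) = 680*(-932) = -633760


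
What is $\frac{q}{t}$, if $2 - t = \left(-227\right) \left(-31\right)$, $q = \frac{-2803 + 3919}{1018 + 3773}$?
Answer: $- \frac{124}{3744965} \approx -3.3111 \cdot 10^{-5}$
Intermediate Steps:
$q = \frac{372}{1597}$ ($q = \frac{1116}{4791} = 1116 \cdot \frac{1}{4791} = \frac{372}{1597} \approx 0.23294$)
$t = -7035$ ($t = 2 - \left(-227\right) \left(-31\right) = 2 - 7037 = -7035$)
$\frac{q}{t} = \frac{372}{1597 \left(-7035\right)} = \frac{372}{1597} \left(- \frac{1}{7035}\right) = - \frac{124}{3744965}$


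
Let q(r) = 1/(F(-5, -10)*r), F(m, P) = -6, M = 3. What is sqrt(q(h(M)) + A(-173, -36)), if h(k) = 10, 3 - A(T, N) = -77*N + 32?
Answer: I*sqrt(2520915)/30 ≈ 52.925*I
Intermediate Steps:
A(T, N) = -29 + 77*N (A(T, N) = 3 - (-77*N + 32) = 3 - (32 - 77*N) = 3 + (-32 + 77*N) = -29 + 77*N)
q(r) = -1/(6*r) (q(r) = 1/((-6)*r) = -1/(6*r))
sqrt(q(h(M)) + A(-173, -36)) = sqrt(-1/6/10 + (-29 + 77*(-36))) = sqrt(-1/6*1/10 + (-29 - 2772)) = sqrt(-1/60 - 2801) = sqrt(-168061/60) = I*sqrt(2520915)/30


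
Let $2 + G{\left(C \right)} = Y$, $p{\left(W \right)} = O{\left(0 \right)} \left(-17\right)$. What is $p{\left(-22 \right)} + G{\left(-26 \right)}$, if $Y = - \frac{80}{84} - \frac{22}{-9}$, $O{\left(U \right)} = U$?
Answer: $- \frac{32}{63} \approx -0.50794$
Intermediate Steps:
$p{\left(W \right)} = 0$ ($p{\left(W \right)} = 0 \left(-17\right) = 0$)
$Y = \frac{94}{63}$ ($Y = \left(-80\right) \frac{1}{84} - - \frac{22}{9} = - \frac{20}{21} + \frac{22}{9} = \frac{94}{63} \approx 1.4921$)
$G{\left(C \right)} = - \frac{32}{63}$ ($G{\left(C \right)} = -2 + \frac{94}{63} = - \frac{32}{63}$)
$p{\left(-22 \right)} + G{\left(-26 \right)} = 0 - \frac{32}{63} = - \frac{32}{63}$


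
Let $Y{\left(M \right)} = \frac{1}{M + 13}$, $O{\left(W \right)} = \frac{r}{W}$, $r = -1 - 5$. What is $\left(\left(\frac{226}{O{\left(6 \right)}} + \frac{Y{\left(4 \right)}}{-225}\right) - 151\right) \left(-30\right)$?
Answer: $\frac{2884052}{255} \approx 11310.0$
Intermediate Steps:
$r = -6$ ($r = -1 - 5 = -6$)
$O{\left(W \right)} = - \frac{6}{W}$
$Y{\left(M \right)} = \frac{1}{13 + M}$
$\left(\left(\frac{226}{O{\left(6 \right)}} + \frac{Y{\left(4 \right)}}{-225}\right) - 151\right) \left(-30\right) = \left(\left(\frac{226}{\left(-6\right) \frac{1}{6}} + \frac{1}{\left(13 + 4\right) \left(-225\right)}\right) - 151\right) \left(-30\right) = \left(\left(\frac{226}{\left(-6\right) \frac{1}{6}} + \frac{1}{17} \left(- \frac{1}{225}\right)\right) - 151\right) \left(-30\right) = \left(\left(\frac{226}{-1} + \frac{1}{17} \left(- \frac{1}{225}\right)\right) - 151\right) \left(-30\right) = \left(\left(226 \left(-1\right) - \frac{1}{3825}\right) - 151\right) \left(-30\right) = \left(\left(-226 - \frac{1}{3825}\right) - 151\right) \left(-30\right) = \left(- \frac{864451}{3825} - 151\right) \left(-30\right) = \left(- \frac{1442026}{3825}\right) \left(-30\right) = \frac{2884052}{255}$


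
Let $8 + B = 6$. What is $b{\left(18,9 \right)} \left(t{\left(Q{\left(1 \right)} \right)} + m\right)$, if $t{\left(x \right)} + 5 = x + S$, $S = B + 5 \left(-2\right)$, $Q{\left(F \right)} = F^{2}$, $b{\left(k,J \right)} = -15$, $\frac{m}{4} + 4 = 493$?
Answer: $-29100$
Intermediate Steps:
$m = 1956$ ($m = -16 + 4 \cdot 493 = -16 + 1972 = 1956$)
$B = -2$ ($B = -8 + 6 = -2$)
$S = -12$ ($S = -2 + 5 \left(-2\right) = -2 - 10 = -12$)
$t{\left(x \right)} = -17 + x$ ($t{\left(x \right)} = -5 + \left(x - 12\right) = -5 + \left(-12 + x\right) = -17 + x$)
$b{\left(18,9 \right)} \left(t{\left(Q{\left(1 \right)} \right)} + m\right) = - 15 \left(\left(-17 + 1^{2}\right) + 1956\right) = - 15 \left(\left(-17 + 1\right) + 1956\right) = - 15 \left(-16 + 1956\right) = \left(-15\right) 1940 = -29100$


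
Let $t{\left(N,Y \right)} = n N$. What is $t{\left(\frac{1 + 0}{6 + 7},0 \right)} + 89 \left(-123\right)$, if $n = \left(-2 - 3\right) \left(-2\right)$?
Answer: $- \frac{142301}{13} \approx -10946.0$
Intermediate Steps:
$n = 10$ ($n = \left(-5\right) \left(-2\right) = 10$)
$t{\left(N,Y \right)} = 10 N$
$t{\left(\frac{1 + 0}{6 + 7},0 \right)} + 89 \left(-123\right) = 10 \frac{1 + 0}{6 + 7} + 89 \left(-123\right) = 10 \cdot 1 \cdot \frac{1}{13} - 10947 = 10 \cdot \frac{1}{13} - 10947 = \frac{10}{13} - 10947 = - \frac{142301}{13}$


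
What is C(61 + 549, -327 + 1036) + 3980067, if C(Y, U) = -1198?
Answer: 3978869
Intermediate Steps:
C(61 + 549, -327 + 1036) + 3980067 = -1198 + 3980067 = 3978869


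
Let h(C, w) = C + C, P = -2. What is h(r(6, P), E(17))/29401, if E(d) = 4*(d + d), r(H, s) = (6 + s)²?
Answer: 32/29401 ≈ 0.0010884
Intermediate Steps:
E(d) = 8*d (E(d) = 4*(2*d) = 8*d)
h(C, w) = 2*C
h(r(6, P), E(17))/29401 = (2*(6 - 2)²)/29401 = (2*4²)*(1/29401) = (2*16)*(1/29401) = 32*(1/29401) = 32/29401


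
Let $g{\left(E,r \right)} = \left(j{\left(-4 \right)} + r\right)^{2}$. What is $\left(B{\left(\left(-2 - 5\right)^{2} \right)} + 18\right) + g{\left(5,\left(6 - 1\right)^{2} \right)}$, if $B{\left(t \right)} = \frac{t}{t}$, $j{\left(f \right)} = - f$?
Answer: $860$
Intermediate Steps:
$B{\left(t \right)} = 1$
$g{\left(E,r \right)} = \left(4 + r\right)^{2}$ ($g{\left(E,r \right)} = \left(\left(-1\right) \left(-4\right) + r\right)^{2} = \left(4 + r\right)^{2}$)
$\left(B{\left(\left(-2 - 5\right)^{2} \right)} + 18\right) + g{\left(5,\left(6 - 1\right)^{2} \right)} = \left(1 + 18\right) + \left(4 + \left(6 - 1\right)^{2}\right)^{2} = 19 + \left(4 + 5^{2}\right)^{2} = 19 + \left(4 + 25\right)^{2} = 19 + 29^{2} = 19 + 841 = 860$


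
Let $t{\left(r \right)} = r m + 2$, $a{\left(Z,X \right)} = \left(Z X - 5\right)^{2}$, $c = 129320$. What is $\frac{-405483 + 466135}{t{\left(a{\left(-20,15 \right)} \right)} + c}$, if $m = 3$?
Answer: $\frac{60652}{408397} \approx 0.14851$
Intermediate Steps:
$a{\left(Z,X \right)} = \left(-5 + X Z\right)^{2}$ ($a{\left(Z,X \right)} = \left(X Z - 5\right)^{2} = \left(-5 + X Z\right)^{2}$)
$t{\left(r \right)} = 2 + 3 r$ ($t{\left(r \right)} = r 3 + 2 = 3 r + 2 = 2 + 3 r$)
$\frac{-405483 + 466135}{t{\left(a{\left(-20,15 \right)} \right)} + c} = \frac{-405483 + 466135}{\left(2 + 3 \left(-5 + 15 \left(-20\right)\right)^{2}\right) + 129320} = \frac{60652}{\left(2 + 3 \left(-5 - 300\right)^{2}\right) + 129320} = \frac{60652}{\left(2 + 3 \left(-305\right)^{2}\right) + 129320} = \frac{60652}{\left(2 + 3 \cdot 93025\right) + 129320} = \frac{60652}{\left(2 + 279075\right) + 129320} = \frac{60652}{279077 + 129320} = \frac{60652}{408397}$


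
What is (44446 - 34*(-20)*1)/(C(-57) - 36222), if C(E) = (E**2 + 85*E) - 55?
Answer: -45126/37873 ≈ -1.1915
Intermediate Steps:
C(E) = -55 + E**2 + 85*E
(44446 - 34*(-20)*1)/(C(-57) - 36222) = (44446 - 34*(-20)*1)/((-55 + (-57)**2 + 85*(-57)) - 36222) = (44446 + 680*1)/((-55 + 3249 - 4845) - 36222) = (44446 + 680)/(-1651 - 36222) = 45126/(-37873) = 45126*(-1/37873) = -45126/37873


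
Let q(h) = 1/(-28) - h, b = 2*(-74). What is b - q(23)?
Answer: -3499/28 ≈ -124.96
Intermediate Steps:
b = -148
q(h) = -1/28 - h
b - q(23) = -148 - (-1/28 - 1*23) = -148 - (-1/28 - 23) = -148 - 1*(-645/28) = -148 + 645/28 = -3499/28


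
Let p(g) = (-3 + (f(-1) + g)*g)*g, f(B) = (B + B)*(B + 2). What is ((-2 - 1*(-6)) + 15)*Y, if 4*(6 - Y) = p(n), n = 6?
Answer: -969/2 ≈ -484.50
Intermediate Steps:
f(B) = 2*B*(2 + B) (f(B) = (2*B)*(2 + B) = 2*B*(2 + B))
p(g) = g*(-3 + g*(-2 + g)) (p(g) = (-3 + (2*(-1)*(2 - 1) + g)*g)*g = (-3 + (2*(-1)*1 + g)*g)*g = (-3 + (-2 + g)*g)*g = (-3 + g*(-2 + g))*g = g*(-3 + g*(-2 + g)))
Y = -51/2 (Y = 6 - 3*(-3 + 6**2 - 2*6)/2 = 6 - 3*(-3 + 36 - 12)/2 = 6 - 3*21/2 = 6 - 1/4*126 = 6 - 63/2 = -51/2 ≈ -25.500)
((-2 - 1*(-6)) + 15)*Y = ((-2 - 1*(-6)) + 15)*(-51/2) = ((-2 + 6) + 15)*(-51/2) = (4 + 15)*(-51/2) = 19*(-51/2) = -969/2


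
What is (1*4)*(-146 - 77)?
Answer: -892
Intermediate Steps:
(1*4)*(-146 - 77) = 4*(-223) = -892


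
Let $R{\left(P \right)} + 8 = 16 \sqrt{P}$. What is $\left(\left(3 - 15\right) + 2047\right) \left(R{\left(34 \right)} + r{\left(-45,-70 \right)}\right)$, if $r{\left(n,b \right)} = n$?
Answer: $-107855 + 32560 \sqrt{34} \approx 82001.0$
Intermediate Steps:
$R{\left(P \right)} = -8 + 16 \sqrt{P}$
$\left(\left(3 - 15\right) + 2047\right) \left(R{\left(34 \right)} + r{\left(-45,-70 \right)}\right) = \left(\left(3 - 15\right) + 2047\right) \left(\left(-8 + 16 \sqrt{34}\right) - 45\right) = \left(\left(3 - 15\right) + 2047\right) \left(-53 + 16 \sqrt{34}\right) = \left(-12 + 2047\right) \left(-53 + 16 \sqrt{34}\right) = 2035 \left(-53 + 16 \sqrt{34}\right) = -107855 + 32560 \sqrt{34}$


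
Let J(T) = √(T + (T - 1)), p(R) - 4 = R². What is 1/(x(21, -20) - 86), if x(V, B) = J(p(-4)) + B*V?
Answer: -506/255997 - √39/255997 ≈ -0.0020010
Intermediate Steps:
p(R) = 4 + R²
J(T) = √(-1 + 2*T) (J(T) = √(T + (-1 + T)) = √(-1 + 2*T))
x(V, B) = √39 + B*V (x(V, B) = √(-1 + 2*(4 + (-4)²)) + B*V = √(-1 + 2*(4 + 16)) + B*V = √(-1 + 2*20) + B*V = √(-1 + 40) + B*V = √39 + B*V)
1/(x(21, -20) - 86) = 1/((√39 - 20*21) - 86) = 1/((√39 - 420) - 86) = 1/((-420 + √39) - 86) = 1/(-506 + √39)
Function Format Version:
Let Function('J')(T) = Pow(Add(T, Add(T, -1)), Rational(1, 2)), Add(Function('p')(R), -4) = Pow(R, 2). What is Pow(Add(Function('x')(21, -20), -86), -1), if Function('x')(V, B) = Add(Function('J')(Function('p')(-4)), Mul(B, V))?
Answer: Add(Rational(-506, 255997), Mul(Rational(-1, 255997), Pow(39, Rational(1, 2)))) ≈ -0.0020010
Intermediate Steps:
Function('p')(R) = Add(4, Pow(R, 2))
Function('J')(T) = Pow(Add(-1, Mul(2, T)), Rational(1, 2)) (Function('J')(T) = Pow(Add(T, Add(-1, T)), Rational(1, 2)) = Pow(Add(-1, Mul(2, T)), Rational(1, 2)))
Function('x')(V, B) = Add(Pow(39, Rational(1, 2)), Mul(B, V)) (Function('x')(V, B) = Add(Pow(Add(-1, Mul(2, Add(4, Pow(-4, 2)))), Rational(1, 2)), Mul(B, V)) = Add(Pow(Add(-1, Mul(2, Add(4, 16))), Rational(1, 2)), Mul(B, V)) = Add(Pow(Add(-1, Mul(2, 20)), Rational(1, 2)), Mul(B, V)) = Add(Pow(Add(-1, 40), Rational(1, 2)), Mul(B, V)) = Add(Pow(39, Rational(1, 2)), Mul(B, V)))
Pow(Add(Function('x')(21, -20), -86), -1) = Pow(Add(Add(Pow(39, Rational(1, 2)), Mul(-20, 21)), -86), -1) = Pow(Add(Add(Pow(39, Rational(1, 2)), -420), -86), -1) = Pow(Add(Add(-420, Pow(39, Rational(1, 2))), -86), -1) = Pow(Add(-506, Pow(39, Rational(1, 2))), -1)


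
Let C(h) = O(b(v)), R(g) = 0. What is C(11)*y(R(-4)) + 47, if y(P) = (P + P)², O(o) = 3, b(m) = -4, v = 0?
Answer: 47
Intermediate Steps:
y(P) = 4*P² (y(P) = (2*P)² = 4*P²)
C(h) = 3
C(11)*y(R(-4)) + 47 = 3*(4*0²) + 47 = 3*(4*0) + 47 = 3*0 + 47 = 0 + 47 = 47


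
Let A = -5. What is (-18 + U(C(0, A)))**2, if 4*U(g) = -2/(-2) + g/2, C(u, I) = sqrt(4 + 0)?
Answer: 1225/4 ≈ 306.25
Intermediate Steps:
C(u, I) = 2 (C(u, I) = sqrt(4) = 2)
U(g) = 1/4 + g/8 (U(g) = (-2/(-2) + g/2)/4 = (-2*(-1/2) + g*(1/2))/4 = (1 + g/2)/4 = 1/4 + g/8)
(-18 + U(C(0, A)))**2 = (-18 + (1/4 + (1/8)*2))**2 = (-18 + (1/4 + 1/4))**2 = (-18 + 1/2)**2 = (-35/2)**2 = 1225/4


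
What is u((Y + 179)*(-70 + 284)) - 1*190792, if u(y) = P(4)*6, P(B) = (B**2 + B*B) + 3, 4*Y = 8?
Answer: -190582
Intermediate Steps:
Y = 2 (Y = (1/4)*8 = 2)
P(B) = 3 + 2*B**2 (P(B) = (B**2 + B**2) + 3 = 2*B**2 + 3 = 3 + 2*B**2)
u(y) = 210 (u(y) = (3 + 2*4**2)*6 = (3 + 2*16)*6 = (3 + 32)*6 = 35*6 = 210)
u((Y + 179)*(-70 + 284)) - 1*190792 = 210 - 1*190792 = 210 - 190792 = -190582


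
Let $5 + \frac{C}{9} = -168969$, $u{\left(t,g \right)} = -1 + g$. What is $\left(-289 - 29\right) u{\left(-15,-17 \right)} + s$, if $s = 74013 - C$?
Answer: $1600503$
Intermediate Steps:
$C = -1520766$ ($C = -45 + 9 \left(-168969\right) = -45 - 1520721 = -1520766$)
$s = 1594779$ ($s = 74013 - -1520766 = 74013 + 1520766 = 1594779$)
$\left(-289 - 29\right) u{\left(-15,-17 \right)} + s = \left(-289 - 29\right) \left(-1 - 17\right) + 1594779 = \left(-318\right) \left(-18\right) + 1594779 = 5724 + 1594779 = 1600503$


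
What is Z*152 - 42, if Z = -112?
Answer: -17066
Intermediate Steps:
Z*152 - 42 = -112*152 - 42 = -17024 - 42 = -17066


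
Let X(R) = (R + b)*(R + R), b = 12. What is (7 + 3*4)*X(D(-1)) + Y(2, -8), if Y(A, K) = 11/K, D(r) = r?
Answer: -3355/8 ≈ -419.38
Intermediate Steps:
X(R) = 2*R*(12 + R) (X(R) = (R + 12)*(R + R) = (12 + R)*(2*R) = 2*R*(12 + R))
(7 + 3*4)*X(D(-1)) + Y(2, -8) = (7 + 3*4)*(2*(-1)*(12 - 1)) + 11/(-8) = (7 + 12)*(2*(-1)*11) + 11*(-⅛) = 19*(-22) - 11/8 = -418 - 11/8 = -3355/8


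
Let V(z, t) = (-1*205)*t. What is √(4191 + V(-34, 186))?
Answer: 9*I*√419 ≈ 184.23*I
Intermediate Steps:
V(z, t) = -205*t
√(4191 + V(-34, 186)) = √(4191 - 205*186) = √(4191 - 38130) = √(-33939) = 9*I*√419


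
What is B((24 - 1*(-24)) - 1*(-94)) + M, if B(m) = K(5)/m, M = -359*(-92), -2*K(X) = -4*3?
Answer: 2344991/71 ≈ 33028.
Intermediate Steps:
K(X) = 6 (K(X) = -(-2)*3 = -½*(-12) = 6)
M = 33028
B(m) = 6/m
B((24 - 1*(-24)) - 1*(-94)) + M = 6/((24 - 1*(-24)) - 1*(-94)) + 33028 = 6/((24 + 24) + 94) + 33028 = 6/(48 + 94) + 33028 = 6/142 + 33028 = 6*(1/142) + 33028 = 3/71 + 33028 = 2344991/71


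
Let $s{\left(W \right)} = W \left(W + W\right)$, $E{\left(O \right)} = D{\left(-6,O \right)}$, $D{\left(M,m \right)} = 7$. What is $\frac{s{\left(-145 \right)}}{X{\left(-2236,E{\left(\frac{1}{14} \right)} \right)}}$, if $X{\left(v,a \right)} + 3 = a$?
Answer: $\frac{21025}{2} \approx 10513.0$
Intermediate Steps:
$E{\left(O \right)} = 7$
$X{\left(v,a \right)} = -3 + a$
$s{\left(W \right)} = 2 W^{2}$ ($s{\left(W \right)} = W 2 W = 2 W^{2}$)
$\frac{s{\left(-145 \right)}}{X{\left(-2236,E{\left(\frac{1}{14} \right)} \right)}} = \frac{2 \left(-145\right)^{2}}{-3 + 7} = \frac{2 \cdot 21025}{4} = 42050 \cdot \frac{1}{4} = \frac{21025}{2}$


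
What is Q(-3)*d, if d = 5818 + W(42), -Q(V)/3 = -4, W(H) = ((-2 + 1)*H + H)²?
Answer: 69816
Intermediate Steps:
W(H) = 0 (W(H) = (-H + H)² = 0² = 0)
Q(V) = 12 (Q(V) = -3*(-4) = 12)
d = 5818 (d = 5818 + 0 = 5818)
Q(-3)*d = 12*5818 = 69816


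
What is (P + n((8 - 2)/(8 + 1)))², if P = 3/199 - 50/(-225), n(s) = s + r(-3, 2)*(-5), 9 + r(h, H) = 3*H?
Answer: 811338256/3207681 ≈ 252.94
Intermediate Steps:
r(h, H) = -9 + 3*H
n(s) = 15 + s (n(s) = s + (-9 + 3*2)*(-5) = s + (-9 + 6)*(-5) = s - 3*(-5) = s + 15 = 15 + s)
P = 425/1791 (P = 3*(1/199) - 50*(-1/225) = 3/199 + 2/9 = 425/1791 ≈ 0.23730)
(P + n((8 - 2)/(8 + 1)))² = (425/1791 + (15 + (8 - 2)/(8 + 1)))² = (425/1791 + (15 + 6/9))² = (425/1791 + (15 + 6*(⅑)))² = (425/1791 + (15 + ⅔))² = (425/1791 + 47/3)² = (28484/1791)² = 811338256/3207681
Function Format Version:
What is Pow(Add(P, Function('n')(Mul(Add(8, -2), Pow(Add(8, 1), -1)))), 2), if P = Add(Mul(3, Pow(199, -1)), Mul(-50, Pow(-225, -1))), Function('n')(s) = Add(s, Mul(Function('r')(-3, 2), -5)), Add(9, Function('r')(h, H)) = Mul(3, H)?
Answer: Rational(811338256, 3207681) ≈ 252.94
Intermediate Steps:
Function('r')(h, H) = Add(-9, Mul(3, H))
Function('n')(s) = Add(15, s) (Function('n')(s) = Add(s, Mul(Add(-9, Mul(3, 2)), -5)) = Add(s, Mul(Add(-9, 6), -5)) = Add(s, Mul(-3, -5)) = Add(s, 15) = Add(15, s))
P = Rational(425, 1791) (P = Add(Mul(3, Rational(1, 199)), Mul(-50, Rational(-1, 225))) = Add(Rational(3, 199), Rational(2, 9)) = Rational(425, 1791) ≈ 0.23730)
Pow(Add(P, Function('n')(Mul(Add(8, -2), Pow(Add(8, 1), -1)))), 2) = Pow(Add(Rational(425, 1791), Add(15, Mul(Add(8, -2), Pow(Add(8, 1), -1)))), 2) = Pow(Add(Rational(425, 1791), Add(15, Mul(6, Pow(9, -1)))), 2) = Pow(Add(Rational(425, 1791), Add(15, Mul(6, Rational(1, 9)))), 2) = Pow(Add(Rational(425, 1791), Add(15, Rational(2, 3))), 2) = Pow(Add(Rational(425, 1791), Rational(47, 3)), 2) = Pow(Rational(28484, 1791), 2) = Rational(811338256, 3207681)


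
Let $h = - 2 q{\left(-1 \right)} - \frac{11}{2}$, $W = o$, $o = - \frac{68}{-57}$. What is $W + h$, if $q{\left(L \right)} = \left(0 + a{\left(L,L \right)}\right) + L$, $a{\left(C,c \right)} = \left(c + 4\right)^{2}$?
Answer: $- \frac{2315}{114} \approx -20.307$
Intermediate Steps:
$a{\left(C,c \right)} = \left(4 + c\right)^{2}$
$o = \frac{68}{57}$ ($o = \left(-68\right) \left(- \frac{1}{57}\right) = \frac{68}{57} \approx 1.193$)
$q{\left(L \right)} = L + \left(4 + L\right)^{2}$ ($q{\left(L \right)} = \left(0 + \left(4 + L\right)^{2}\right) + L = \left(4 + L\right)^{2} + L = L + \left(4 + L\right)^{2}$)
$W = \frac{68}{57} \approx 1.193$
$h = - \frac{43}{2}$ ($h = - 2 \left(-1 + \left(4 - 1\right)^{2}\right) - \frac{11}{2} = - 2 \left(-1 + 3^{2}\right) - \frac{11}{2} = - 2 \left(-1 + 9\right) - \frac{11}{2} = \left(-2\right) 8 - \frac{11}{2} = -16 - \frac{11}{2} = - \frac{43}{2} \approx -21.5$)
$W + h = \frac{68}{57} - \frac{43}{2} = - \frac{2315}{114}$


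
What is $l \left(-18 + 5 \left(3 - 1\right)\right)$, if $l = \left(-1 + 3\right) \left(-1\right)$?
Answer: $16$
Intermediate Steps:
$l = -2$ ($l = 2 \left(-1\right) = -2$)
$l \left(-18 + 5 \left(3 - 1\right)\right) = - 2 \left(-18 + 5 \left(3 - 1\right)\right) = - 2 \left(-18 + 5 \cdot 2\right) = - 2 \left(-18 + 10\right) = \left(-2\right) \left(-8\right) = 16$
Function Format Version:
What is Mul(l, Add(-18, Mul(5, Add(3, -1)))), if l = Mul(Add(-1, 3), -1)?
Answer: 16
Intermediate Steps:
l = -2 (l = Mul(2, -1) = -2)
Mul(l, Add(-18, Mul(5, Add(3, -1)))) = Mul(-2, Add(-18, Mul(5, Add(3, -1)))) = Mul(-2, Add(-18, Mul(5, 2))) = Mul(-2, Add(-18, 10)) = Mul(-2, -8) = 16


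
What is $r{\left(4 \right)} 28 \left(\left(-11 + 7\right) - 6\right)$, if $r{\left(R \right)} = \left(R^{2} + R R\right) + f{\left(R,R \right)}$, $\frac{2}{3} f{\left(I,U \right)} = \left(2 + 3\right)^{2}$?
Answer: $-19460$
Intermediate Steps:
$f{\left(I,U \right)} = \frac{75}{2}$ ($f{\left(I,U \right)} = \frac{3 \left(2 + 3\right)^{2}}{2} = \frac{3 \cdot 5^{2}}{2} = \frac{3}{2} \cdot 25 = \frac{75}{2}$)
$r{\left(R \right)} = \frac{75}{2} + 2 R^{2}$ ($r{\left(R \right)} = \left(R^{2} + R R\right) + \frac{75}{2} = \left(R^{2} + R^{2}\right) + \frac{75}{2} = 2 R^{2} + \frac{75}{2} = \frac{75}{2} + 2 R^{2}$)
$r{\left(4 \right)} 28 \left(\left(-11 + 7\right) - 6\right) = \left(\frac{75}{2} + 2 \cdot 4^{2}\right) 28 \left(\left(-11 + 7\right) - 6\right) = \left(\frac{75}{2} + 2 \cdot 16\right) 28 \left(-4 - 6\right) = \left(\frac{75}{2} + 32\right) 28 \left(-10\right) = \frac{139}{2} \cdot 28 \left(-10\right) = 1946 \left(-10\right) = -19460$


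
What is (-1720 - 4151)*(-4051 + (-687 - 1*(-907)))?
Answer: 22491801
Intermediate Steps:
(-1720 - 4151)*(-4051 + (-687 - 1*(-907))) = -5871*(-4051 + (-687 + 907)) = -5871*(-4051 + 220) = -5871*(-3831) = 22491801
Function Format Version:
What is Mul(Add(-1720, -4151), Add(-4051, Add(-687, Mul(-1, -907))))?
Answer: 22491801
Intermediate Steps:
Mul(Add(-1720, -4151), Add(-4051, Add(-687, Mul(-1, -907)))) = Mul(-5871, Add(-4051, Add(-687, 907))) = Mul(-5871, Add(-4051, 220)) = Mul(-5871, -3831) = 22491801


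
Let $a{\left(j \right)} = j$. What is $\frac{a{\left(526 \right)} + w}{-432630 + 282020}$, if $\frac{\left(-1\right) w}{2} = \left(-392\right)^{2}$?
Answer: $\frac{153401}{75305} \approx 2.0371$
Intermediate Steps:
$w = -307328$ ($w = - 2 \left(-392\right)^{2} = \left(-2\right) 153664 = -307328$)
$\frac{a{\left(526 \right)} + w}{-432630 + 282020} = \frac{526 - 307328}{-432630 + 282020} = - \frac{306802}{-150610} = \left(-306802\right) \left(- \frac{1}{150610}\right) = \frac{153401}{75305}$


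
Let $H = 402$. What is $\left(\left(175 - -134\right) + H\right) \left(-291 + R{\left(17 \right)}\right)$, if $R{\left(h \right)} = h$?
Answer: $-194814$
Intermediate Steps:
$\left(\left(175 - -134\right) + H\right) \left(-291 + R{\left(17 \right)}\right) = \left(\left(175 - -134\right) + 402\right) \left(-291 + 17\right) = \left(\left(175 + 134\right) + 402\right) \left(-274\right) = \left(309 + 402\right) \left(-274\right) = 711 \left(-274\right) = -194814$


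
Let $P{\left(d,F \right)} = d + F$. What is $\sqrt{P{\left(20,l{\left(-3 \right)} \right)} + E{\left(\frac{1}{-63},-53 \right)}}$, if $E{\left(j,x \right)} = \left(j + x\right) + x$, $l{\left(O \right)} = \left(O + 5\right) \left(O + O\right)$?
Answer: $\frac{5 i \sqrt{1729}}{21} \approx 9.9003 i$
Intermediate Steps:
$l{\left(O \right)} = 2 O \left(5 + O\right)$ ($l{\left(O \right)} = \left(5 + O\right) 2 O = 2 O \left(5 + O\right)$)
$E{\left(j,x \right)} = j + 2 x$
$P{\left(d,F \right)} = F + d$
$\sqrt{P{\left(20,l{\left(-3 \right)} \right)} + E{\left(\frac{1}{-63},-53 \right)}} = \sqrt{\left(2 \left(-3\right) \left(5 - 3\right) + 20\right) + \left(\frac{1}{-63} + 2 \left(-53\right)\right)} = \sqrt{\left(2 \left(-3\right) 2 + 20\right) - \frac{6679}{63}} = \sqrt{\left(-12 + 20\right) - \frac{6679}{63}} = \sqrt{8 - \frac{6679}{63}} = \sqrt{- \frac{6175}{63}} = \frac{5 i \sqrt{1729}}{21}$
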